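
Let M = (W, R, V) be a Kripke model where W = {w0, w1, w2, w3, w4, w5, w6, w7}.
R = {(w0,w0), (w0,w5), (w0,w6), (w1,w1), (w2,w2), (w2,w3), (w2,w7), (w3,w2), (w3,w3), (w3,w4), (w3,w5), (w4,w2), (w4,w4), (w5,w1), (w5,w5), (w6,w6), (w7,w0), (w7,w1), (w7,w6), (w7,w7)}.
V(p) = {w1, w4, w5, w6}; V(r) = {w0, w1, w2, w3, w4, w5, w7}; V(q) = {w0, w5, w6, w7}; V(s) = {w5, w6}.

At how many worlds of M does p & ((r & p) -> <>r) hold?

Let φ = p & ((r & p) -> <>r). Evaluate φ at each world:
  w0 (successors {w0, w5, w6}): φ is false.
  w1 (successors {w1}): φ is true.
  w2 (successors {w2, w3, w7}): φ is false.
  w3 (successors {w2, w3, w4, w5}): φ is false.
  w4 (successors {w2, w4}): φ is true.
  w5 (successors {w1, w5}): φ is true.
  w6 (successors {w6}): φ is true.
  w7 (successors {w0, w1, w6, w7}): φ is false.
For instance, at w5:
  At w5: p is true, (r & p) -> <>r is true, so p & ((r & p) -> <>r) is true.
    At w5: r & p is true, <>r is true, so (r & p) -> <>r is true.
      At w5: <>r requires r at some successor in {w1, w5}.
        r holds at w1, so <>r is true at w5.
Satisfying worlds: {w1, w4, w5, w6}

4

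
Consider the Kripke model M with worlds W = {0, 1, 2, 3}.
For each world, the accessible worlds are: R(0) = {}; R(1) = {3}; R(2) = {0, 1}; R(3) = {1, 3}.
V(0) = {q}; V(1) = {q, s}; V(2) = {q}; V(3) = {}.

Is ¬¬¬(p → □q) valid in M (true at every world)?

No

Recall that □ψ holds at a world iff ψ holds at every accessible world, and ◇ψ holds iff ψ holds at some accessible world.
Let φ = ¬¬¬(p → □q). Evaluate φ at each world:
  0 (successors ∅): φ is false.
  1 (successors {3}): φ is false.
  2 (successors {0, 1}): φ is false.
  3 (successors {1, 3}): φ is false.
Detail at 0 (counterexample):
  At 0: ¬¬(p → □q) is true, so ¬¬¬(p → □q) is false.
    At 0: ¬(p → □q) is false, so ¬¬(p → □q) is true.
      At 0: p → □q is true, so ¬(p → □q) is false.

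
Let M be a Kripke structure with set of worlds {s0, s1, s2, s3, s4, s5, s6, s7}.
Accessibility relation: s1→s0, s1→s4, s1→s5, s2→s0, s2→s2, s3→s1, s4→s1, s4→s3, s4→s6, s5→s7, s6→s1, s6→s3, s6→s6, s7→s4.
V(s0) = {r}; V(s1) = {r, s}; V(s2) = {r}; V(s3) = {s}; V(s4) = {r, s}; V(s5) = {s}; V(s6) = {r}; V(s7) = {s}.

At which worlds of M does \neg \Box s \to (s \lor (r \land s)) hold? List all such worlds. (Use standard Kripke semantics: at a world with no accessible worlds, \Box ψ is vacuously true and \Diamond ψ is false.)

s0, s1, s3, s4, s5, s7

Let φ = \neg \Box s \to (s \lor (r \land s)). Evaluate φ at each world:
  s0 (successors ∅): φ is true.
  s1 (successors {s0, s4, s5}): φ is true.
  s2 (successors {s0, s2}): φ is false.
  s3 (successors {s1}): φ is true.
  s4 (successors {s1, s3, s6}): φ is true.
  s5 (successors {s7}): φ is true.
  s6 (successors {s1, s3, s6}): φ is false.
  s7 (successors {s4}): φ is true.
For instance, at s5:
  At s5: \neg \Box s is false, s \lor (r \land s) is true, so \neg \Box s \to (s \lor (r \land s)) is true.
    At s5: \Box s is true, so \neg \Box s is false.
      At s5: \Box s requires s at every successor {s7}.
        At s7: s is true.
      So \Box s is true at s5.
Satisfying worlds: {s0, s1, s3, s4, s5, s7}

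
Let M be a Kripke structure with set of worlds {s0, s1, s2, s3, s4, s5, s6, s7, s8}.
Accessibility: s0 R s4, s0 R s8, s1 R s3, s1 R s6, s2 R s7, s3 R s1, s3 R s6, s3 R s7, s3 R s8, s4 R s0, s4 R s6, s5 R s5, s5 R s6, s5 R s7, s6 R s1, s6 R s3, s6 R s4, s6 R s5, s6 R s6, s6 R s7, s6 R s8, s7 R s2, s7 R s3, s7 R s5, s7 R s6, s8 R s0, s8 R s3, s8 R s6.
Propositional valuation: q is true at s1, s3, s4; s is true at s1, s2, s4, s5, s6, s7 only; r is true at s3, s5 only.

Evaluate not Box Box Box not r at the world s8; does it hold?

At s8: Box Box Box not r is false, so not Box Box Box not r is true.
  At s8: Box Box Box not r requires Box Box not r at every successor {s0, s3, s6}.
    Box Box not r fails at s0, so Box Box Box not r is false at s8.
      At s0: Box Box not r requires Box not r at every successor {s4, s8}.
        Box not r fails at s8, so Box Box not r is false at s0.

Yes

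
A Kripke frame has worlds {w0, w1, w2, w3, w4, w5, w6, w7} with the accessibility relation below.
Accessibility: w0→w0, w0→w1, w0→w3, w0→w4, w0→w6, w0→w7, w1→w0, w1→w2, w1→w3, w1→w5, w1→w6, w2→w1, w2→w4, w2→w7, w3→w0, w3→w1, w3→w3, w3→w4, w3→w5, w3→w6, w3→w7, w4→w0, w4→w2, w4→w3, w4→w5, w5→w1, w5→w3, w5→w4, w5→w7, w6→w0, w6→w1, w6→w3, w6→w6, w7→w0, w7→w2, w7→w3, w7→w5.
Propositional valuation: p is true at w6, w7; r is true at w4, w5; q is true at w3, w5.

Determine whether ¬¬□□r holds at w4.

No

At w4: ¬□□r is true, so ¬¬□□r is false.
  At w4: □□r is false, so ¬□□r is true.
    At w4: □□r requires □r at every successor {w0, w2, w3, w5}.
      □r fails at w0, so □□r is false at w4.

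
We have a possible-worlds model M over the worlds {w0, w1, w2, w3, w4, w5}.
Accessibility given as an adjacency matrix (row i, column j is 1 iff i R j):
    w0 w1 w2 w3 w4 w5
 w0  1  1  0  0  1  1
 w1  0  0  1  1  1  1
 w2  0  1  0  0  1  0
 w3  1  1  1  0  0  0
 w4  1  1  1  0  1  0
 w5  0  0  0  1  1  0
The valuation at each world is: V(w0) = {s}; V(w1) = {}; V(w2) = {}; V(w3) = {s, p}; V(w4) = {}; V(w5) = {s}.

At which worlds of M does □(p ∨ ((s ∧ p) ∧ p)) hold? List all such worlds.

Let φ = □(p ∨ ((s ∧ p) ∧ p)). Evaluate φ at each world:
  w0 (successors {w0, w1, w4, w5}): φ is false.
  w1 (successors {w2, w3, w4, w5}): φ is false.
  w2 (successors {w1, w4}): φ is false.
  w3 (successors {w0, w1, w2}): φ is false.
  w4 (successors {w0, w1, w2, w4}): φ is false.
  w5 (successors {w3, w4}): φ is false.
For instance, at w4:
  At w4: □(p ∨ ((s ∧ p) ∧ p)) requires p ∨ ((s ∧ p) ∧ p) at every successor {w0, w1, w2, w4}.
    p ∨ ((s ∧ p) ∧ p) fails at w0, so □(p ∨ ((s ∧ p) ∧ p)) is false at w4.
Satisfying worlds: none.

none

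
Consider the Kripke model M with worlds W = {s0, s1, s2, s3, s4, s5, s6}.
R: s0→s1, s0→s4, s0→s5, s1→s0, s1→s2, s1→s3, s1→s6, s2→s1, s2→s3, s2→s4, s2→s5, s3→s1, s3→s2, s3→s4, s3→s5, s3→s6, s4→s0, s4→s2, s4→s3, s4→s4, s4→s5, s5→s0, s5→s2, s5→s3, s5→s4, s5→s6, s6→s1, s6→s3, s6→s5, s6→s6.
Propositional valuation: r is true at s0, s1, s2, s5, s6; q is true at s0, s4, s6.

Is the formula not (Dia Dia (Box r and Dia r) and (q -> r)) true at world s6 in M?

Yes

Recall that Box ψ holds at a world iff ψ holds at every accessible world, and Dia ψ holds iff ψ holds at some accessible world.
At s6: Dia Dia (Box r and Dia r) and (q -> r) is false, so not (Dia Dia (Box r and Dia r) and (q -> r)) is true.
  At s6: Dia Dia (Box r and Dia r) is false, q -> r is true, so Dia Dia (Box r and Dia r) and (q -> r) is false.
    At s6: Dia Dia (Box r and Dia r) requires Dia (Box r and Dia r) at some successor in {s1, s3, s5, s6}.
      At s1: Dia (Box r and Dia r) is false.
      At s3: Dia (Box r and Dia r) is false.
      At s5: Dia (Box r and Dia r) is false.
      At s6: Dia (Box r and Dia r) is false.
    So Dia Dia (Box r and Dia r) is false at s6.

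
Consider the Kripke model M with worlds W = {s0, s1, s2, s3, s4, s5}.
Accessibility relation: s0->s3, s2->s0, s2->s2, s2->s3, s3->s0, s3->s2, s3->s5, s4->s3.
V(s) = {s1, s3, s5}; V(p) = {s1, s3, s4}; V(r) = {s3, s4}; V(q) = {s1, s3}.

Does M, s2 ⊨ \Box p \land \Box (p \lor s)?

At s2: \Box p is false, \Box (p \lor s) is false, so \Box p \land \Box (p \lor s) is false.
  At s2: \Box p requires p at every successor {s0, s2, s3}.
    p fails at s0, so \Box p is false at s2.
  At s2: \Box (p \lor s) requires p \lor s at every successor {s0, s2, s3}.
    p \lor s fails at s0, so \Box (p \lor s) is false at s2.

No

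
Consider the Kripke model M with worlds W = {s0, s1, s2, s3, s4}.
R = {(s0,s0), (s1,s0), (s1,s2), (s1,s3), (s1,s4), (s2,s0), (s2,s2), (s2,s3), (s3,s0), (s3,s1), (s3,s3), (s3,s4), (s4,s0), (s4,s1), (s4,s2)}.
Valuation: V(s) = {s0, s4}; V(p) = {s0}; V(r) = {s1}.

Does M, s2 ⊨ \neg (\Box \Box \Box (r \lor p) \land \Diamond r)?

At s2: \Box \Box \Box (r \lor p) \land \Diamond r is false, so \neg (\Box \Box \Box (r \lor p) \land \Diamond r) is true.
  At s2: \Box \Box \Box (r \lor p) is false, \Diamond r is false, so \Box \Box \Box (r \lor p) \land \Diamond r is false.
    At s2: \Box \Box \Box (r \lor p) requires \Box \Box (r \lor p) at every successor {s0, s2, s3}.
      \Box \Box (r \lor p) fails at s2, so \Box \Box \Box (r \lor p) is false at s2.
    At s2: \Diamond r requires r at some successor in {s0, s2, s3}.
      At s0: r is false.
      At s2: r is false.
      At s3: r is false.
    So \Diamond r is false at s2.

Yes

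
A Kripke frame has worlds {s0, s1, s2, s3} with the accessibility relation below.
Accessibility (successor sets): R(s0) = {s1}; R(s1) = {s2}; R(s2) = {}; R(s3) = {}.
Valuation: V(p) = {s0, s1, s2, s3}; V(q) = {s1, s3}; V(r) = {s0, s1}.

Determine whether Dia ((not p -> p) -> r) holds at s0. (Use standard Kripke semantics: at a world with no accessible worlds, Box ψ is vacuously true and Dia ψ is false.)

Yes

Recall that Dia ψ holds at a world iff ψ holds at some accessible world.
At s0: Dia ((not p -> p) -> r) requires (not p -> p) -> r at some successor in {s1}.
  (not p -> p) -> r holds at s1, so Dia ((not p -> p) -> r) is true at s0.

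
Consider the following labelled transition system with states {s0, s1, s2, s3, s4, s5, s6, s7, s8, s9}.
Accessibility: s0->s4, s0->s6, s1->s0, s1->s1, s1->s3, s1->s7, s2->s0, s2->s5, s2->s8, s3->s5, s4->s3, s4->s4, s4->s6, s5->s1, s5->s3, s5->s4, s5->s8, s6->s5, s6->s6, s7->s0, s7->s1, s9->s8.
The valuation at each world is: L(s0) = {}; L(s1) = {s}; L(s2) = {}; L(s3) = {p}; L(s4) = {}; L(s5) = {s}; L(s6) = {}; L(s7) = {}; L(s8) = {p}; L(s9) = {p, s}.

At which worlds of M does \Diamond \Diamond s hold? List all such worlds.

Recall that \Diamond ψ holds at a world iff ψ holds at some accessible world.
Let φ = \Diamond \Diamond s. Evaluate φ at each world:
  s0 (successors {s4, s6}): φ is true.
  s1 (successors {s0, s1, s3, s7}): φ is true.
  s2 (successors {s0, s5, s8}): φ is true.
  s3 (successors {s5}): φ is true.
  s4 (successors {s3, s4, s6}): φ is true.
  s5 (successors {s1, s3, s4, s8}): φ is true.
  s6 (successors {s5, s6}): φ is true.
  s7 (successors {s0, s1}): φ is true.
  s8 (successors ∅): φ is false.
  s9 (successors {s8}): φ is false.
For instance, at s7:
  At s7: \Diamond \Diamond s requires \Diamond s at some successor in {s0, s1}.
    \Diamond s holds at s1, so \Diamond \Diamond s is true at s7.
      At s1: \Diamond s requires s at some successor in {s0, s1, s3, s7}.
        s holds at s1, so \Diamond s is true at s1.
Satisfying worlds: {s0, s1, s2, s3, s4, s5, s6, s7}

s0, s1, s2, s3, s4, s5, s6, s7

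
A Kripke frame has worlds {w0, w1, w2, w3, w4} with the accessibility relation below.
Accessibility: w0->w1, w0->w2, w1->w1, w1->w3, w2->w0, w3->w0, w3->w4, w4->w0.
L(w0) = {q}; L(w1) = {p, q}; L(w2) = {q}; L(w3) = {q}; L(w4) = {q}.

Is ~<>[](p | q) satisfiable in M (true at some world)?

Recall that []ψ holds at a world iff ψ holds at every accessible world, and <>ψ holds iff ψ holds at some accessible world.
Let φ = ~<>[](p | q). Evaluate φ at each world:
  w0 (successors {w1, w2}): φ is false.
  w1 (successors {w1, w3}): φ is false.
  w2 (successors {w0}): φ is false.
  w3 (successors {w0, w4}): φ is false.
  w4 (successors {w0}): φ is false.
For instance, at w2:
  At w2: <>[](p | q) is true, so ~<>[](p | q) is false.
    At w2: <>[](p | q) requires [](p | q) at some successor in {w0}.
      [](p | q) holds at w0, so <>[](p | q) is true at w2.

No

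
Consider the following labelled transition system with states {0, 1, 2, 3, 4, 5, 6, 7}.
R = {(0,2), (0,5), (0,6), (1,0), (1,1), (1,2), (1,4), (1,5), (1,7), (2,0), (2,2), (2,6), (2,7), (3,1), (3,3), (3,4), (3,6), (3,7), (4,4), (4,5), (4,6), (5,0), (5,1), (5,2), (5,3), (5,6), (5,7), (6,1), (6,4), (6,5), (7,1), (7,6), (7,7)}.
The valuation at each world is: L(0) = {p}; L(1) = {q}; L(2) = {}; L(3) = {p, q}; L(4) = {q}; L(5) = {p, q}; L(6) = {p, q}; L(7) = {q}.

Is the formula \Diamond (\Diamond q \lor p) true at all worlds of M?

Yes

Let φ = \Diamond (\Diamond q \lor p). Evaluate φ at each world:
  0 (successors {2, 5, 6}): φ is true.
  1 (successors {0, 1, 2, 4, 5, 7}): φ is true.
  2 (successors {0, 2, 6, 7}): φ is true.
  3 (successors {1, 3, 4, 6, 7}): φ is true.
  4 (successors {4, 5, 6}): φ is true.
  5 (successors {0, 1, 2, 3, 6, 7}): φ is true.
  6 (successors {1, 4, 5}): φ is true.
  7 (successors {1, 6, 7}): φ is true.
For instance, at 3:
  At 3: \Diamond (\Diamond q \lor p) requires \Diamond q \lor p at some successor in {1, 3, 4, 6, 7}.
    \Diamond q \lor p holds at 1, so \Diamond (\Diamond q \lor p) is true at 3.
      At 1: \Diamond q is true, p is false, so \Diamond q \lor p is true.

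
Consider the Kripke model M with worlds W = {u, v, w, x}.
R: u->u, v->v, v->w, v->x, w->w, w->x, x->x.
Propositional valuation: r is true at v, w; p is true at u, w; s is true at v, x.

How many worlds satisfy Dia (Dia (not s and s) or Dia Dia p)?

3

Let φ = Dia (Dia (not s and s) or Dia Dia p). Evaluate φ at each world:
  u (successors {u}): φ is true.
  v (successors {v, w, x}): φ is true.
  w (successors {w, x}): φ is true.
  x (successors {x}): φ is false.
For instance, at w:
  At w: Dia (Dia (not s and s) or Dia Dia p) requires Dia (not s and s) or Dia Dia p at some successor in {w, x}.
    Dia (not s and s) or Dia Dia p holds at w, so Dia (Dia (not s and s) or Dia Dia p) is true at w.
      At w: Dia (not s and s) is false, Dia Dia p is true, so Dia (not s and s) or Dia Dia p is true.
Satisfying worlds: {u, v, w}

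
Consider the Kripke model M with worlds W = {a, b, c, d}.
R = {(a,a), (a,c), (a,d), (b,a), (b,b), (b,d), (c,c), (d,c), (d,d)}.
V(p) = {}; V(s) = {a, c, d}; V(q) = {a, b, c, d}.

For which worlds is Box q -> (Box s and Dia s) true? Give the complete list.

a, c, d

Let φ = Box q -> (Box s and Dia s). Evaluate φ at each world:
  a (successors {a, c, d}): φ is true.
  b (successors {a, b, d}): φ is false.
  c (successors {c}): φ is true.
  d (successors {c, d}): φ is true.
For instance, at a:
  At a: Box q is true, Box s and Dia s is true, so Box q -> (Box s and Dia s) is true.
    At a: Box q requires q at every successor {a, c, d}.
      At a: q is true.
      At c: q is true.
      At d: q is true.
    So Box q is true at a.
    At a: Box s is true, Dia s is true, so Box s and Dia s is true.
      At a: Box s requires s at every successor {a, c, d}.
        At a: s is true.
        At c: s is true.
        At d: s is true.
      So Box s is true at a.
      At a: Dia s requires s at some successor in {a, c, d}.
        s holds at a, so Dia s is true at a.
Satisfying worlds: {a, c, d}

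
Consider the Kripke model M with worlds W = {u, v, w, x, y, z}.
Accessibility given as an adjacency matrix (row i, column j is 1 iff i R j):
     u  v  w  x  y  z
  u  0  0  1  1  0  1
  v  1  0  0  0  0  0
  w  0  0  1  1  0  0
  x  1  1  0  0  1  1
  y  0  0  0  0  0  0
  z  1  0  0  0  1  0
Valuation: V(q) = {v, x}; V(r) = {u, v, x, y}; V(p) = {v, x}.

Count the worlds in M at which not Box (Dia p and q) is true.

Recall that Box ψ holds at a world iff ψ holds at every accessible world, and Dia ψ holds iff ψ holds at some accessible world.
Let φ = not Box (Dia p and q). Evaluate φ at each world:
  u (successors {w, x, z}): φ is true.
  v (successors {u}): φ is true.
  w (successors {w, x}): φ is true.
  x (successors {u, v, y, z}): φ is true.
  y (successors ∅): φ is false.
  z (successors {u, y}): φ is true.
For instance, at v:
  At v: Box (Dia p and q) is false, so not Box (Dia p and q) is true.
    At v: Box (Dia p and q) requires Dia p and q at every successor {u}.
      Dia p and q fails at u, so Box (Dia p and q) is false at v.
Satisfying worlds: {u, v, w, x, z}

5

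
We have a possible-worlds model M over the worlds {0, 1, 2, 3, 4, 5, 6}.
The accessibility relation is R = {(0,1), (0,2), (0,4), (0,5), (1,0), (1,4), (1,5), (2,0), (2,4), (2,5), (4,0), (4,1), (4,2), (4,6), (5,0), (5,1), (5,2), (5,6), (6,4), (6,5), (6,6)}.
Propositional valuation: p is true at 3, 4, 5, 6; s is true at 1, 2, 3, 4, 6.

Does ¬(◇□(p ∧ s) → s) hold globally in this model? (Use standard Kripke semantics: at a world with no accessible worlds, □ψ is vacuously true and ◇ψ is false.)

No

Let φ = ¬(◇□(p ∧ s) → s). Evaluate φ at each world:
  0 (successors {1, 2, 4, 5}): φ is false.
  1 (successors {0, 4, 5}): φ is false.
  2 (successors {0, 4, 5}): φ is false.
  3 (successors ∅): φ is false.
  4 (successors {0, 1, 2, 6}): φ is false.
  5 (successors {0, 1, 2, 6}): φ is false.
  6 (successors {4, 5, 6}): φ is false.
Detail at 0 (counterexample):
  At 0: ◇□(p ∧ s) → s is true, so ¬(◇□(p ∧ s) → s) is false.
    At 0: ◇□(p ∧ s) is false, s is false, so ◇□(p ∧ s) → s is true.
      At 0: ◇□(p ∧ s) requires □(p ∧ s) at some successor in {1, 2, 4, 5}.
        At 1: □(p ∧ s) is false.
        At 2: □(p ∧ s) is false.
        At 4: □(p ∧ s) is false.
        At 5: □(p ∧ s) is false.
      So ◇□(p ∧ s) is false at 0.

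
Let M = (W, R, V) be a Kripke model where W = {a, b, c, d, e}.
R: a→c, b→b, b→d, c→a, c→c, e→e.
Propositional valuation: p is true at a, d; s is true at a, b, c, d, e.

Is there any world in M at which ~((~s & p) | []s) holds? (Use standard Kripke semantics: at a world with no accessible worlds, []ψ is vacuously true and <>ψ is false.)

No

Let φ = ~((~s & p) | []s). Evaluate φ at each world:
  a (successors {c}): φ is false.
  b (successors {b, d}): φ is false.
  c (successors {a, c}): φ is false.
  d (successors ∅): φ is false.
  e (successors {e}): φ is false.
For instance, at b:
  At b: (~s & p) | []s is true, so ~((~s & p) | []s) is false.
    At b: ~s & p is false, []s is true, so (~s & p) | []s is true.
      At b: []s requires s at every successor {b, d}.
        At b: s is true.
        At d: s is true.
      So []s is true at b.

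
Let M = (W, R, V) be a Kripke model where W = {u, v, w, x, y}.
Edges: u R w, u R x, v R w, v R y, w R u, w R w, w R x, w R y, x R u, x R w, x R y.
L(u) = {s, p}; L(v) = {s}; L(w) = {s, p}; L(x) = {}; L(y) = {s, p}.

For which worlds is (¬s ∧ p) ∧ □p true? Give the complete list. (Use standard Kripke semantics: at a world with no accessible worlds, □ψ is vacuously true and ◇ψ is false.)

none

Let φ = (¬s ∧ p) ∧ □p. Evaluate φ at each world:
  u (successors {w, x}): φ is false.
  v (successors {w, y}): φ is false.
  w (successors {u, w, x, y}): φ is false.
  x (successors {u, w, y}): φ is false.
  y (successors ∅): φ is false.
For instance, at x:
  At x: ¬s ∧ p is false, □p is true, so (¬s ∧ p) ∧ □p is false.
    At x: □p requires p at every successor {u, w, y}.
      At u: p is true.
      At w: p is true.
      At y: p is true.
    So □p is true at x.
Satisfying worlds: none.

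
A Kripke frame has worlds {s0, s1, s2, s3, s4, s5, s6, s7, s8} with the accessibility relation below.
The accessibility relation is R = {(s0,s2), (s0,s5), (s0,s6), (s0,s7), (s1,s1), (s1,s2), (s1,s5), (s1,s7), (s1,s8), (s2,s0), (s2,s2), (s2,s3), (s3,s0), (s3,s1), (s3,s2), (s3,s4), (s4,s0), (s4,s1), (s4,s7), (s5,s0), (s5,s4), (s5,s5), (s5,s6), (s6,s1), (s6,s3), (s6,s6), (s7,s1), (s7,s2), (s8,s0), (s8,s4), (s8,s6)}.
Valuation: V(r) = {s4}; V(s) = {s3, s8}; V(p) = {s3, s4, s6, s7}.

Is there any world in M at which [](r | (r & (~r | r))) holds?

No

Let φ = [](r | (r & (~r | r))). Evaluate φ at each world:
  s0 (successors {s2, s5, s6, s7}): φ is false.
  s1 (successors {s1, s2, s5, s7, s8}): φ is false.
  s2 (successors {s0, s2, s3}): φ is false.
  s3 (successors {s0, s1, s2, s4}): φ is false.
  s4 (successors {s0, s1, s7}): φ is false.
  s5 (successors {s0, s4, s5, s6}): φ is false.
  s6 (successors {s1, s3, s6}): φ is false.
  s7 (successors {s1, s2}): φ is false.
  s8 (successors {s0, s4, s6}): φ is false.
For instance, at s1:
  At s1: [](r | (r & (~r | r))) requires r | (r & (~r | r)) at every successor {s1, s2, s5, s7, s8}.
    r | (r & (~r | r)) fails at s1, so [](r | (r & (~r | r))) is false at s1.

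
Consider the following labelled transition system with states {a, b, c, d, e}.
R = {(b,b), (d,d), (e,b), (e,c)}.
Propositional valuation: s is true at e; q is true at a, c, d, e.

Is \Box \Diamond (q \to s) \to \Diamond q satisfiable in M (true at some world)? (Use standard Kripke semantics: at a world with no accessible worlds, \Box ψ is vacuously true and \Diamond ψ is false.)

Let φ = \Box \Diamond (q \to s) \to \Diamond q. Evaluate φ at each world:
  a (successors ∅): φ is false.
  b (successors {b}): φ is false.
  c (successors ∅): φ is false.
  d (successors {d}): φ is true.
  e (successors {b, c}): φ is true.
Detail at d (witness):
  At d: \Box \Diamond (q \to s) is false, \Diamond q is true, so \Box \Diamond (q \to s) \to \Diamond q is true.
    At d: \Box \Diamond (q \to s) requires \Diamond (q \to s) at every successor {d}.
      \Diamond (q \to s) fails at d, so \Box \Diamond (q \to s) is false at d.
    At d: \Diamond q requires q at some successor in {d}.
      q holds at d, so \Diamond q is true at d.

Yes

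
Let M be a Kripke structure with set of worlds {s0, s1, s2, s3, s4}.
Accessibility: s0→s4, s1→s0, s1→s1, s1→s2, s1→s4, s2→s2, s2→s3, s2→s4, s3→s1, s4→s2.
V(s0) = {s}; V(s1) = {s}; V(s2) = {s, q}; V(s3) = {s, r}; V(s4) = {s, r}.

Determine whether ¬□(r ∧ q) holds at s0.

Yes

Recall that □ψ holds at a world iff ψ holds at every accessible world, and ◇ψ holds iff ψ holds at some accessible world.
At s0: □(r ∧ q) is false, so ¬□(r ∧ q) is true.
  At s0: □(r ∧ q) requires r ∧ q at every successor {s4}.
    r ∧ q fails at s4, so □(r ∧ q) is false at s0.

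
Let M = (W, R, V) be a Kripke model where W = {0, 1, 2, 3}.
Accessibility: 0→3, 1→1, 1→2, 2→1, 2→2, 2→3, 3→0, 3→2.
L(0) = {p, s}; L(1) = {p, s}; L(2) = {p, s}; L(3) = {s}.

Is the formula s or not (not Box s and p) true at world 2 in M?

Yes

Recall that Box ψ holds at a world iff ψ holds at every accessible world, and Dia ψ holds iff ψ holds at some accessible world.
At 2: s is true, not (not Box s and p) is true, so s or not (not Box s and p) is true.
  At 2: not Box s and p is false, so not (not Box s and p) is true.
    At 2: not Box s is false, p is true, so not Box s and p is false.
      At 2: Box s is true, so not Box s is false.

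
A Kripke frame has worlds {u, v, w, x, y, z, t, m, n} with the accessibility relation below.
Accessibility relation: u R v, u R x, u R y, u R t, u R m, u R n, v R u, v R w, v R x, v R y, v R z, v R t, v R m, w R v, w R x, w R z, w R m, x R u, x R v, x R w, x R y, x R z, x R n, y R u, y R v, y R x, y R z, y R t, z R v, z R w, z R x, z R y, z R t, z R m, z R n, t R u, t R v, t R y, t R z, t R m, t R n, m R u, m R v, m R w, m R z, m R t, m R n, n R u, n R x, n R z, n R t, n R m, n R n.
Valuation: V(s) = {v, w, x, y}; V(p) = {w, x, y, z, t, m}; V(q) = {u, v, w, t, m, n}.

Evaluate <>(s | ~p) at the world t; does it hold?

Recall that <>ψ holds at a world iff ψ holds at some accessible world.
At t: <>(s | ~p) requires s | ~p at some successor in {u, v, y, z, m, n}.
  s | ~p holds at u, so <>(s | ~p) is true at t.

Yes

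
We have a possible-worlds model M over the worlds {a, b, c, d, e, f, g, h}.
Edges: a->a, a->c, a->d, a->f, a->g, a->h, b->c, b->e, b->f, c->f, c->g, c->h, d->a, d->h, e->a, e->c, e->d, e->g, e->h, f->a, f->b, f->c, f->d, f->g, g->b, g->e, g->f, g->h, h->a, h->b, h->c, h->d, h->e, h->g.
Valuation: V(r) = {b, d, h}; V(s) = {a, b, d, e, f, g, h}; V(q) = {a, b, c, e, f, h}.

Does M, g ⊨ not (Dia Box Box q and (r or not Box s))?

Yes

Recall that Box ψ holds at a world iff ψ holds at every accessible world, and Dia ψ holds iff ψ holds at some accessible world.
At g: Dia Box Box q and (r or not Box s) is false, so not (Dia Box Box q and (r or not Box s)) is true.
  At g: Dia Box Box q is false, r or not Box s is false, so Dia Box Box q and (r or not Box s) is false.
    At g: Dia Box Box q requires Box Box q at some successor in {b, e, f, h}.
      At b: Box Box q is false.
      At e: Box Box q is false.
      At f: Box Box q is false.
      At h: Box Box q is false.
    So Dia Box Box q is false at g.
    At g: r is false, not Box s is false, so r or not Box s is false.
      At g: Box s is true, so not Box s is false.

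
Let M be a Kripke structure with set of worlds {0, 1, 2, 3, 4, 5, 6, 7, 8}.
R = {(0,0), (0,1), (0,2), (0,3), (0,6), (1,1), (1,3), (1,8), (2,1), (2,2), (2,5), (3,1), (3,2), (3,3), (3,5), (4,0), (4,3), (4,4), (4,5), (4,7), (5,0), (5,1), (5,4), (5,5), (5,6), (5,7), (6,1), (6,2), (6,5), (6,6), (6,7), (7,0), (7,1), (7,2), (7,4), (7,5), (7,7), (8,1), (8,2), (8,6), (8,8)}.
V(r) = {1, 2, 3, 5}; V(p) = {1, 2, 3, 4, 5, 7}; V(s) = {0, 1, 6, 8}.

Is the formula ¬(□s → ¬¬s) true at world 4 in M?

At 4: □s → ¬¬s is true, so ¬(□s → ¬¬s) is false.
  At 4: □s is false, ¬¬s is false, so □s → ¬¬s is true.
    At 4: □s requires s at every successor {0, 3, 4, 5, 7}.
      s fails at 3, so □s is false at 4.

No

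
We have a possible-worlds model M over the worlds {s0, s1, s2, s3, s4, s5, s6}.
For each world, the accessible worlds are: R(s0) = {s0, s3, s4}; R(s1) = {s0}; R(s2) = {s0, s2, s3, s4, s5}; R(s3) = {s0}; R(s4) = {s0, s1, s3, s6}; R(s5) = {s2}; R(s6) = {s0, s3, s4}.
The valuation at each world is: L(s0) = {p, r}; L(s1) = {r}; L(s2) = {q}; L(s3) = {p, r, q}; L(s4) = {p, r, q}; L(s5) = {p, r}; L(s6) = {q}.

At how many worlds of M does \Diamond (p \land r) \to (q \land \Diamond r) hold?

5

Let φ = \Diamond (p \land r) \to (q \land \Diamond r). Evaluate φ at each world:
  s0 (successors {s0, s3, s4}): φ is false.
  s1 (successors {s0}): φ is false.
  s2 (successors {s0, s2, s3, s4, s5}): φ is true.
  s3 (successors {s0}): φ is true.
  s4 (successors {s0, s1, s3, s6}): φ is true.
  s5 (successors {s2}): φ is true.
  s6 (successors {s0, s3, s4}): φ is true.
For instance, at s2:
  At s2: \Diamond (p \land r) is true, q \land \Diamond r is true, so \Diamond (p \land r) \to (q \land \Diamond r) is true.
    At s2: \Diamond (p \land r) requires p \land r at some successor in {s0, s2, s3, s4, s5}.
      p \land r holds at s0, so \Diamond (p \land r) is true at s2.
    At s2: q is true, \Diamond r is true, so q \land \Diamond r is true.
      At s2: \Diamond r requires r at some successor in {s0, s2, s3, s4, s5}.
        r holds at s0, so \Diamond r is true at s2.
Satisfying worlds: {s2, s3, s4, s5, s6}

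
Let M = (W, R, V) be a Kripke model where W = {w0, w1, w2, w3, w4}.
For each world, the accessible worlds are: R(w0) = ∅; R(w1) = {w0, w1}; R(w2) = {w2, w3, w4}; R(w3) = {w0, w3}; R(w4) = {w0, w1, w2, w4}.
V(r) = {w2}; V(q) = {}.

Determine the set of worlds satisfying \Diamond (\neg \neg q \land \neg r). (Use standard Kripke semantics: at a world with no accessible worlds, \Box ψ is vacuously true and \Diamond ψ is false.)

none

Recall that \Diamond ψ holds at a world iff ψ holds at some accessible world.
Let φ = \Diamond (\neg \neg q \land \neg r). Evaluate φ at each world:
  w0 (successors ∅): φ is false.
  w1 (successors {w0, w1}): φ is false.
  w2 (successors {w2, w3, w4}): φ is false.
  w3 (successors {w0, w3}): φ is false.
  w4 (successors {w0, w1, w2, w4}): φ is false.
For instance, at w4:
  At w4: \Diamond (\neg \neg q \land \neg r) requires \neg \neg q \land \neg r at some successor in {w0, w1, w2, w4}.
    At w0: \neg \neg q \land \neg r is false.
    At w1: \neg \neg q \land \neg r is false.
    At w2: \neg \neg q \land \neg r is false.
    At w4: \neg \neg q \land \neg r is false.
  So \Diamond (\neg \neg q \land \neg r) is false at w4.
Satisfying worlds: none.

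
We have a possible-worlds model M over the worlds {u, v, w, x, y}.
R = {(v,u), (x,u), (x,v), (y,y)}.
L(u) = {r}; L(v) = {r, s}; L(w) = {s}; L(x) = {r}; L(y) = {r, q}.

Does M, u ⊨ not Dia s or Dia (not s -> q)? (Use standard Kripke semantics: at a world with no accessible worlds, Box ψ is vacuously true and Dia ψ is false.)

At u: not Dia s is true, Dia (not s -> q) is false, so not Dia s or Dia (not s -> q) is true.
  At u: Dia s is false, so not Dia s is true.
    At u: no accessible worlds, so Dia s is false.
  At u: no accessible worlds, so Dia (not s -> q) is false.

Yes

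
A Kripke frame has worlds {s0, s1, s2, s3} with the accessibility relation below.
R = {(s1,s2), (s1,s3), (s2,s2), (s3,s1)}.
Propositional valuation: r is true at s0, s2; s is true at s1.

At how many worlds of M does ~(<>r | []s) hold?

Recall that []ψ holds at a world iff ψ holds at every accessible world, and <>ψ holds iff ψ holds at some accessible world.
Let φ = ~(<>r | []s). Evaluate φ at each world:
  s0 (successors ∅): φ is false.
  s1 (successors {s2, s3}): φ is false.
  s2 (successors {s2}): φ is false.
  s3 (successors {s1}): φ is false.
For instance, at s3:
  At s3: <>r | []s is true, so ~(<>r | []s) is false.
    At s3: <>r is false, []s is true, so <>r | []s is true.
      At s3: <>r requires r at some successor in {s1}.
        At s1: r is false.
      So <>r is false at s3.
      At s3: []s requires s at every successor {s1}.
        At s1: s is true.
      So []s is true at s3.
Satisfying worlds: none.

0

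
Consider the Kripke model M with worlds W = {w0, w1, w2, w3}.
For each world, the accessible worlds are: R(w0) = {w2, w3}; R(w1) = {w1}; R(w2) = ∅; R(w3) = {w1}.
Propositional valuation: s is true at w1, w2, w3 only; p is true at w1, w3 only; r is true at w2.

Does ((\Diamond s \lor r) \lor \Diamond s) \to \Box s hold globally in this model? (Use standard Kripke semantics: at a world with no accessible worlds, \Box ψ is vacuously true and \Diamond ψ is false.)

Recall that \Box ψ holds at a world iff ψ holds at every accessible world, and \Diamond ψ holds iff ψ holds at some accessible world.
Let φ = ((\Diamond s \lor r) \lor \Diamond s) \to \Box s. Evaluate φ at each world:
  w0 (successors {w2, w3}): φ is true.
  w1 (successors {w1}): φ is true.
  w2 (successors ∅): φ is true.
  w3 (successors {w1}): φ is true.
For instance, at w3:
  At w3: (\Diamond s \lor r) \lor \Diamond s is true, \Box s is true, so ((\Diamond s \lor r) \lor \Diamond s) \to \Box s is true.
    At w3: \Diamond s \lor r is true, \Diamond s is true, so (\Diamond s \lor r) \lor \Diamond s is true.
      At w3: \Diamond s is true, r is false, so \Diamond s \lor r is true.
      At w3: \Diamond s requires s at some successor in {w1}.
        s holds at w1, so \Diamond s is true at w3.
    At w3: \Box s requires s at every successor {w1}.
      At w1: s is true.
    So \Box s is true at w3.

Yes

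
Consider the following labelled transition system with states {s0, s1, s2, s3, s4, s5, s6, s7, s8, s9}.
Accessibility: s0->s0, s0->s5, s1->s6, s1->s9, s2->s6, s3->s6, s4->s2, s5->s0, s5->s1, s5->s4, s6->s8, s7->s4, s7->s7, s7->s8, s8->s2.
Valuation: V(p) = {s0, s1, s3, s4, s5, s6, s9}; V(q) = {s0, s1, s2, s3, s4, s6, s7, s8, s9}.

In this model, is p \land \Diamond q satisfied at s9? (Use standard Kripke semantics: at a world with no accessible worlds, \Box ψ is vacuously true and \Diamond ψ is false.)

At s9: p is true, \Diamond q is false, so p \land \Diamond q is false.
  At s9: no accessible worlds, so \Diamond q is false.

No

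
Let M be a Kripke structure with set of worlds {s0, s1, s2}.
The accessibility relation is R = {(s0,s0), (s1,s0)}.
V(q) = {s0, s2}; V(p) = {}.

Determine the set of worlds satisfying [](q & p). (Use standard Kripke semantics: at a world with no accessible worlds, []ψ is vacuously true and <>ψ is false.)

Let φ = [](q & p). Evaluate φ at each world:
  s0 (successors {s0}): φ is false.
  s1 (successors {s0}): φ is false.
  s2 (successors ∅): φ is true.
For instance, at s0:
  At s0: [](q & p) requires q & p at every successor {s0}.
    q & p fails at s0, so [](q & p) is false at s0.
Satisfying worlds: {s2}

s2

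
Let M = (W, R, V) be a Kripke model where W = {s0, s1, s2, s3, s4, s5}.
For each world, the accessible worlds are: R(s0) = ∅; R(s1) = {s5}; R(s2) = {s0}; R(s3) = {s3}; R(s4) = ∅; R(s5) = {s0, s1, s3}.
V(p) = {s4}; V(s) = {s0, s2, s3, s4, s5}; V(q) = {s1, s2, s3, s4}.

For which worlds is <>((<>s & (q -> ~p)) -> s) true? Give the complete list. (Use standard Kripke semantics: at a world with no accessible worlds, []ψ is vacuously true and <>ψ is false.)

s1, s2, s3, s5

Recall that <>ψ holds at a world iff ψ holds at some accessible world.
Let φ = <>((<>s & (q -> ~p)) -> s). Evaluate φ at each world:
  s0 (successors ∅): φ is false.
  s1 (successors {s5}): φ is true.
  s2 (successors {s0}): φ is true.
  s3 (successors {s3}): φ is true.
  s4 (successors ∅): φ is false.
  s5 (successors {s0, s1, s3}): φ is true.
For instance, at s5:
  At s5: <>((<>s & (q -> ~p)) -> s) requires (<>s & (q -> ~p)) -> s at some successor in {s0, s1, s3}.
    (<>s & (q -> ~p)) -> s holds at s0, so <>((<>s & (q -> ~p)) -> s) is true at s5.
      At s0: <>s & (q -> ~p) is false, s is true, so (<>s & (q -> ~p)) -> s is true.
Satisfying worlds: {s1, s2, s3, s5}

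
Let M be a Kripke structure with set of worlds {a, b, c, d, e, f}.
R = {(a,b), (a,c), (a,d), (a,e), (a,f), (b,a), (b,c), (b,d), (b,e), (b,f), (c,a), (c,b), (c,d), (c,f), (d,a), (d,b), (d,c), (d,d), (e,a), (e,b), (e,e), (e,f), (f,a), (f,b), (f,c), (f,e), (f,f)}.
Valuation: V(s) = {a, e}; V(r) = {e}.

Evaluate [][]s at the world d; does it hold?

At d: [][]s requires []s at every successor {a, b, c, d}.
  []s fails at a, so [][]s is false at d.
    At a: []s requires s at every successor {b, c, d, e, f}.
      s fails at b, so []s is false at a.

No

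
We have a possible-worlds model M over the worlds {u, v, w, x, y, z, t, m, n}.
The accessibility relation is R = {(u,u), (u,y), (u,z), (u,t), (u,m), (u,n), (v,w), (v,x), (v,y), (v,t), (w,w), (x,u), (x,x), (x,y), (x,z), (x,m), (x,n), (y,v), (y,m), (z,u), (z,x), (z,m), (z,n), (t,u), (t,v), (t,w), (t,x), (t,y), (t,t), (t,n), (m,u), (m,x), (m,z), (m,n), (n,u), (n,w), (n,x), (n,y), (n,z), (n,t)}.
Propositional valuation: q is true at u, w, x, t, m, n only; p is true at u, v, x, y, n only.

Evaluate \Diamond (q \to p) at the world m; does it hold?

Yes

At m: \Diamond (q \to p) requires q \to p at some successor in {u, x, z, n}.
  q \to p holds at u, so \Diamond (q \to p) is true at m.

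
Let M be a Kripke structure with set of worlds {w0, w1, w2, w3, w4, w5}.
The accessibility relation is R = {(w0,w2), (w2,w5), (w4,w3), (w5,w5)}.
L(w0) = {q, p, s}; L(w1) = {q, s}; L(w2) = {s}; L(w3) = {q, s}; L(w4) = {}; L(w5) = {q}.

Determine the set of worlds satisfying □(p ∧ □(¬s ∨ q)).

Let φ = □(p ∧ □(¬s ∨ q)). Evaluate φ at each world:
  w0 (successors {w2}): φ is false.
  w1 (successors ∅): φ is true.
  w2 (successors {w5}): φ is false.
  w3 (successors ∅): φ is true.
  w4 (successors {w3}): φ is false.
  w5 (successors {w5}): φ is false.
For instance, at w5:
  At w5: □(p ∧ □(¬s ∨ q)) requires p ∧ □(¬s ∨ q) at every successor {w5}.
    p ∧ □(¬s ∨ q) fails at w5, so □(p ∧ □(¬s ∨ q)) is false at w5.
      At w5: p is false, □(¬s ∨ q) is true, so p ∧ □(¬s ∨ q) is false.
Satisfying worlds: {w1, w3}

w1, w3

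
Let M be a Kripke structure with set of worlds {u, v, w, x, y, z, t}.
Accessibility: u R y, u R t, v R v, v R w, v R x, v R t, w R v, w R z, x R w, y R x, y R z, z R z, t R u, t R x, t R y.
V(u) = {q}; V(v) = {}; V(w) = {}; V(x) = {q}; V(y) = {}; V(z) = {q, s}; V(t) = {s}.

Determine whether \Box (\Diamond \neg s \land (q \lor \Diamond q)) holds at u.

Recall that \Box ψ holds at a world iff ψ holds at every accessible world, and \Diamond ψ holds iff ψ holds at some accessible world.
At u: \Box (\Diamond \neg s \land (q \lor \Diamond q)) requires \Diamond \neg s \land (q \lor \Diamond q) at every successor {y, t}.
    At y: \Diamond \neg s is true, q \lor \Diamond q is true, so \Diamond \neg s \land (q \lor \Diamond q) is true.
      At y: \Diamond \neg s requires \neg s at some successor in {x, z}.
        \neg s holds at x, so \Diamond \neg s is true at y.
      At y: q is false, \Diamond q is true, so q \lor \Diamond q is true.
    At t: \Diamond \neg s is true, q \lor \Diamond q is true, so \Diamond \neg s \land (q \lor \Diamond q) is true.
      At t: \Diamond \neg s requires \neg s at some successor in {u, x, y}.
        \neg s holds at u, so \Diamond \neg s is true at t.
      At t: q is false, \Diamond q is true, so q \lor \Diamond q is true.
So \Box (\Diamond \neg s \land (q \lor \Diamond q)) is true at u.

Yes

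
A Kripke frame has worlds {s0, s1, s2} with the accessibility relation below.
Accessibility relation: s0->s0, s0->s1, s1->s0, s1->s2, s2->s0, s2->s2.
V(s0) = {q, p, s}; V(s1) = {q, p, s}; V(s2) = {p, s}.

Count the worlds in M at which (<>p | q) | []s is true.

Recall that []ψ holds at a world iff ψ holds at every accessible world, and <>ψ holds iff ψ holds at some accessible world.
Let φ = (<>p | q) | []s. Evaluate φ at each world:
  s0 (successors {s0, s1}): φ is true.
  s1 (successors {s0, s2}): φ is true.
  s2 (successors {s0, s2}): φ is true.
For instance, at s1:
  At s1: <>p | q is true, []s is true, so (<>p | q) | []s is true.
    At s1: <>p is true, q is true, so <>p | q is true.
      At s1: <>p requires p at some successor in {s0, s2}.
        p holds at s0, so <>p is true at s1.
    At s1: []s requires s at every successor {s0, s2}.
      At s0: s is true.
      At s2: s is true.
    So []s is true at s1.
Satisfying worlds: {s0, s1, s2}

3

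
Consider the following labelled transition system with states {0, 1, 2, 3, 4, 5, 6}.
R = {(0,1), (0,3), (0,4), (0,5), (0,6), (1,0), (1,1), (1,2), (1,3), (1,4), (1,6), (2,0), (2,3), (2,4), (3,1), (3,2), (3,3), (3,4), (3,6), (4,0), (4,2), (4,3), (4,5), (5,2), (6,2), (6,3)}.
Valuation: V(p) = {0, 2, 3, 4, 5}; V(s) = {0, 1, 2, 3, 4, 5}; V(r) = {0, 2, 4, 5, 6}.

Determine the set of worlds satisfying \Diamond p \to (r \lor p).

0, 2, 3, 4, 5, 6

Recall that \Diamond ψ holds at a world iff ψ holds at some accessible world.
Let φ = \Diamond p \to (r \lor p). Evaluate φ at each world:
  0 (successors {1, 3, 4, 5, 6}): φ is true.
  1 (successors {0, 1, 2, 3, 4, 6}): φ is false.
  2 (successors {0, 3, 4}): φ is true.
  3 (successors {1, 2, 3, 4, 6}): φ is true.
  4 (successors {0, 2, 3, 5}): φ is true.
  5 (successors {2}): φ is true.
  6 (successors {2, 3}): φ is true.
For instance, at 0:
  At 0: \Diamond p is true, r \lor p is true, so \Diamond p \to (r \lor p) is true.
    At 0: \Diamond p requires p at some successor in {1, 3, 4, 5, 6}.
      p holds at 3, so \Diamond p is true at 0.
Satisfying worlds: {0, 2, 3, 4, 5, 6}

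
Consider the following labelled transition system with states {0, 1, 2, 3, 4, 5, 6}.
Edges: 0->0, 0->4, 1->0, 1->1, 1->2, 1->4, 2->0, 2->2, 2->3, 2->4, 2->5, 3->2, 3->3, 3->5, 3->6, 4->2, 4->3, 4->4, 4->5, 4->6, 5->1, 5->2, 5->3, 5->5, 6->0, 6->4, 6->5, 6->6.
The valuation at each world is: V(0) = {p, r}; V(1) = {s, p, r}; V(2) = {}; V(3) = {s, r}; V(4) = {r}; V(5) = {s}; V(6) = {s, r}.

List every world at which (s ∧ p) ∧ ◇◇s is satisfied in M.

1

Recall that ◇ψ holds at a world iff ψ holds at some accessible world.
Let φ = (s ∧ p) ∧ ◇◇s. Evaluate φ at each world:
  0 (successors {0, 4}): φ is false.
  1 (successors {0, 1, 2, 4}): φ is true.
  2 (successors {0, 2, 3, 4, 5}): φ is false.
  3 (successors {2, 3, 5, 6}): φ is false.
  4 (successors {2, 3, 4, 5, 6}): φ is false.
  5 (successors {1, 2, 3, 5}): φ is false.
  6 (successors {0, 4, 5, 6}): φ is false.
For instance, at 1:
  At 1: s ∧ p is true, ◇◇s is true, so (s ∧ p) ∧ ◇◇s is true.
    At 1: ◇◇s requires ◇s at some successor in {0, 1, 2, 4}.
      ◇s holds at 1, so ◇◇s is true at 1.
Satisfying worlds: {1}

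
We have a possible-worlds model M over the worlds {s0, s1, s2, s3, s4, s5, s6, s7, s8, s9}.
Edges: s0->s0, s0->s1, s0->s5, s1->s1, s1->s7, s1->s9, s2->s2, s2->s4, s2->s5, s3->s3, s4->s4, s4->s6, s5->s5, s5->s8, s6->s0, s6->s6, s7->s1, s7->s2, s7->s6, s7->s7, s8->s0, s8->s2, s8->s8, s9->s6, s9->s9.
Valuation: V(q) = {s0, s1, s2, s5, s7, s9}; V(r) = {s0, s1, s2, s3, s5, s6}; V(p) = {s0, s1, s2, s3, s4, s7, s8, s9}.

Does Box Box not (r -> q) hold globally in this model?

No

Let φ = Box Box not (r -> q). Evaluate φ at each world:
  s0 (successors {s0, s1, s5}): φ is false.
  s1 (successors {s1, s7, s9}): φ is false.
  s2 (successors {s2, s4, s5}): φ is false.
  s3 (successors {s3}): φ is true.
  s4 (successors {s4, s6}): φ is false.
  s5 (successors {s5, s8}): φ is false.
  s6 (successors {s0, s6}): φ is false.
  s7 (successors {s1, s2, s6, s7}): φ is false.
  s8 (successors {s0, s2, s8}): φ is false.
  s9 (successors {s6, s9}): φ is false.
Detail at s0 (counterexample):
  At s0: Box Box not (r -> q) requires Box not (r -> q) at every successor {s0, s1, s5}.
    Box not (r -> q) fails at s0, so Box Box not (r -> q) is false at s0.
      At s0: Box not (r -> q) requires not (r -> q) at every successor {s0, s1, s5}.
        not (r -> q) fails at s0, so Box not (r -> q) is false at s0.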